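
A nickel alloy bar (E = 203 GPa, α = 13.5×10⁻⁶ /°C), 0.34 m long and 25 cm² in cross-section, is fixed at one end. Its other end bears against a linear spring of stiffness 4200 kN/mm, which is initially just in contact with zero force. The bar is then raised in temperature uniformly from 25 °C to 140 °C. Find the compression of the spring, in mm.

If the spring were absent the bar would lengthen by αΔT L = 13.5×10⁻⁶ × 115 × 340 = 0.5278 mm.
Let P be the compressive force at the spring. The bar shortens elastically by PL/(AE) and the spring compresses by P/k; together these equal δ_free.
So P = δ_free / [L/(AE) + 1/k] = 0.5278 / [ 340/(2500×203×10³) + 1/(4200×10³) ].
P = 0.5278 / 9.08×10⁻⁷ = 581300 N.
Spring compression = P/k = 581300/(4200×10³) = 0.1384 mm.

δ ≈ 0.138 mm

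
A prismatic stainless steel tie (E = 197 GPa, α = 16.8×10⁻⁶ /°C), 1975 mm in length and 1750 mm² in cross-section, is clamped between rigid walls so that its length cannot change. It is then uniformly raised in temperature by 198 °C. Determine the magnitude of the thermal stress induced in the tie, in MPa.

Because both ends are immovable the net strain is zero, and the suppressed thermal strain is αΔT = 16.8×10⁻⁶ × 198 = 3326.4×10⁻⁶.
Hence σ = E·αΔT = 197×10³ × 3326.4×10⁻⁶ = 655.3 MPa, compressive.

σ ≈ 655 MPa (compressive)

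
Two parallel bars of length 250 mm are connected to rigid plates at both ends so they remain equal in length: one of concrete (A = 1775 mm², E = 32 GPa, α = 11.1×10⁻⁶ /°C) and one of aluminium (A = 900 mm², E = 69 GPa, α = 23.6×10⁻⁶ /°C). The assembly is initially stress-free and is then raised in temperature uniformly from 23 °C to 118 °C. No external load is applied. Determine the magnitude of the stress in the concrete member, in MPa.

σ ≈ 19.8 MPa (tensile)

The aluminium has the larger α, so on heating it would change length more than the concrete if both were free. The rigid plates force a common final length, so the aluminium is put into compression and the concrete into tension, with equal and opposite forces P (no external load).
Compatibility of the two members (thermal + elastic change equal): (α₁ − α₂)ΔT = P·[1/(A₁E₁) + 1/(A₂E₂)].
|α₁ − α₂|·ΔT = 12.5×10⁻⁶ × 95 = 0.001187.
1/(A₁E₁) + 1/(A₂E₂) = 1/(1775×32×10³) + 1/(900×69×10³) = 3.371×10⁻⁸ N⁻¹.
P = 0.001187 / 3.371×10⁻⁸ = 35230 N = 35.23 kN.
σ_{concrete} = P/A₁ = 35230/1775 = 19.85 MPa, tensile.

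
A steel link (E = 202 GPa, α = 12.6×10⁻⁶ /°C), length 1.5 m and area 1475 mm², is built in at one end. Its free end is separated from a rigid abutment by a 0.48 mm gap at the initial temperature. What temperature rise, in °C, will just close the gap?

The gap closes when αΔT L = 0.48 mm, since the link is still unstressed at that instant.
ΔT = 0.48 / (12.6×10⁻⁶ × 1500) = 25.4 °C.

ΔT ≈ 25.4 °C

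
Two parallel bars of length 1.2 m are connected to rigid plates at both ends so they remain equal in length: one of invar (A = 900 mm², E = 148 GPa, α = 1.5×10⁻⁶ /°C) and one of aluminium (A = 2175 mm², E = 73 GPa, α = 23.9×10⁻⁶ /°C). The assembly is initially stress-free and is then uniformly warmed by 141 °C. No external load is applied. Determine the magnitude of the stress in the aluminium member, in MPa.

σ ≈ 105 MPa (compressive)

Equilibrium of a rigid end plate with no external load gives equal and opposite internal forces ±P in the two members. Since α_{aluminium} > α_{invar}, heating drives the aluminium into compression and the invar into tension.
Compatibility of the two members (thermal + elastic change equal): (α₁ − α₂)ΔT = P·[1/(A₁E₁) + 1/(A₂E₂)].
|α₁ − α₂|·ΔT = 22.4×10⁻⁶ × 141 = 0.003158.
1/(A₁E₁) + 1/(A₂E₂) = 1/(900×148×10³) + 1/(2175×73×10³) = 1.381×10⁻⁸ N⁻¹.
So P = 0.003158 / 1.381×10⁻⁸ = 228.8 kN.
σ_{aluminium} = P/A₂ = 228800/2175 = 105.2 MPa, compressive.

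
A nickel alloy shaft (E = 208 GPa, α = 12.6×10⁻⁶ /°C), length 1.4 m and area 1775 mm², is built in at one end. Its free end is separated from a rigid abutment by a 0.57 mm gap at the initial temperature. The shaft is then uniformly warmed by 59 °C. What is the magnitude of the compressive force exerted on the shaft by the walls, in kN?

Unrestrained expansion: δ_free = αΔT L = 12.6×10⁻⁶ × 59 × 1400 = 1.041 mm.
After closing the 0.57 mm clearance, 1.041 − 0.57 = 0.4708 mm of expansion remains to be suppressed by the wall.
That suppressed elongation corresponds to σ = E·Δ/L = 208×10³ × 0.4708/1400 = 69.94 MPa.
P = σA = 69.94 × 1775 = 124.1 kN.

P ≈ 124 kN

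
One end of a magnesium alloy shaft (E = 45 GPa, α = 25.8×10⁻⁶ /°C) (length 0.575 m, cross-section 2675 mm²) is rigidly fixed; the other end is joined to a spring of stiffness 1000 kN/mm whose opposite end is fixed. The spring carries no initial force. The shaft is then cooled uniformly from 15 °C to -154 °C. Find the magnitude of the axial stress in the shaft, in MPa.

Free thermal contraction: δ_free = αΔT L = 25.8×10⁻⁶ × 169 × 575 = 2.507 mm.
With a force P in the spring, the elastic change of the shaft is PL/(AE) and that of the spring is P/k; compatibility requires their sum to equal δ_free.
So P = δ_free / [L/(AE) + 1/k] = 2.507 / [ 575/(2675×45×10³) + 1/(1000×10³) ].
P = 2.507 / 5.777×10⁻⁶ = 434000 N.
σ = P/A = 434000/2675 = 162.2 MPa.

σ ≈ 162 MPa (tensile)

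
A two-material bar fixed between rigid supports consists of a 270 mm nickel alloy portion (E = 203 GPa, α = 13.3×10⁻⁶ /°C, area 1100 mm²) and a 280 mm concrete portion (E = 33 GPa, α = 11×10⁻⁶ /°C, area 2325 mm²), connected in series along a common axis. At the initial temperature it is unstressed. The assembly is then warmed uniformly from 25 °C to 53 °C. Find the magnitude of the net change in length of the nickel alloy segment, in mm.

|ΔL| ≈ 0.0541 mm

With the walls removed the bar would change length by δ_free = Σ αᵢΔT Lᵢ = 13.3×10⁻⁶×28×270 + 11×10⁻⁶×28×280 = 0.1868 mm.
The rigid supports impose zero overall length change; the single axial force P common to all segments must satisfy P Σ Lᵢ/(AᵢEᵢ) = δ_free.
The series flexibility is Σ Lᵢ/(AᵢEᵢ) = 270/(1100×203×10³) + 280/(2325×33×10³) = 4.859×10⁻⁶ mm/N.
P = 0.1868 / 4.859×10⁻⁶ = 38450 N = 38.45 kN, compressive.
For the nickel alloy segment, free thermal change = 13.3×10⁻⁶×28×270 = 0.1005 mm and elastic change from P = 38450×270/(1100×203×10³) = 0.04649 mm; these oppose, so the net change is 0.0541 mm (segment lengthens).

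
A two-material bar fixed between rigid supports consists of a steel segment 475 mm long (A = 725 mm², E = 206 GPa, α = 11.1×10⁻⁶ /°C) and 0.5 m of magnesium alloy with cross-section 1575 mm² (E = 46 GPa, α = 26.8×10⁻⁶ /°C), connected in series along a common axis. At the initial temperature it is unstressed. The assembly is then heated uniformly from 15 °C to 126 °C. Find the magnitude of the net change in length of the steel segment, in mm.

With the walls removed the bar would change length by δ_free = Σ αᵢΔT Lᵢ = 11.1×10⁻⁶×111×475 + 26.8×10⁻⁶×111×500 = 2.073 mm.
The walls prevent any net length change, so an axial force P (same in every segment) develops. Compatibility: P · Σ Lᵢ/(AᵢEᵢ) = δ_free.
The series flexibility is Σ Lᵢ/(AᵢEᵢ) = 475/(725×206×10³) + 500/(1575×46×10³) = 1.008×10⁻⁵ mm/N.
So P = 2.073 / 1.008×10⁻⁵ = 205.6 kN, compressive.
For the steel segment, free thermal change = 11.1×10⁻⁶×111×475 = 0.5852 mm and elastic change from P = 205600×475/(725×206×10³) = 0.6538 mm; these oppose, so the net change is 0.0686 mm (segment shortens).

|ΔL| ≈ 0.0686 mm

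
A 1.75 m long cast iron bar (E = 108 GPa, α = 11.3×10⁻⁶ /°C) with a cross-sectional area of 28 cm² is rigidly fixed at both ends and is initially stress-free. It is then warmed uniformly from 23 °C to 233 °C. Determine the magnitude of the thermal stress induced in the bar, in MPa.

σ ≈ 256 MPa (compressive)

With length fixed, the mechanical strain must cancel the thermal strain αΔT = 11.3×10⁻⁶ × 210 = 2373×10⁻⁶.
σ = EαΔT = 108×10³ × 11.3×10⁻⁶ × 210 = 256.3 MPa (compressive; the bar is trying to expand).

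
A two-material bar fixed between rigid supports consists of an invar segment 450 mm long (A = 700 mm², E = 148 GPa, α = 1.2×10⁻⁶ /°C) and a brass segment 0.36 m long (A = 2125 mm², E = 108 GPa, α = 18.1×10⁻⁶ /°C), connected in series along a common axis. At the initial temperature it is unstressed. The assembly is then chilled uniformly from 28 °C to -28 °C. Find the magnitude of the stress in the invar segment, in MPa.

If the supports were absent, the total length change would be Σ αᵢΔT Lᵢ = 1.2×10⁻⁶×56×450 + 18.1×10⁻⁶×56×360 = 0.3951 mm.
Since the ends are fixed, an axial force P builds up, equal in every segment, with P · Σ Lᵢ/(AᵢEᵢ) = δ_free.
The series flexibility is Σ Lᵢ/(AᵢEᵢ) = 450/(700×148×10³) + 360/(2125×108×10³) = 5.912×10⁻⁶ mm/N.
Hence P = δ_free / Σ(L/AE) = 0.3951/5.912×10⁻⁶ = 66.83 kN (tensile).
σ_{invar} = P / A = 66830 / 700 = 95.48 MPa.

σ ≈ 95.5 MPa (tensile)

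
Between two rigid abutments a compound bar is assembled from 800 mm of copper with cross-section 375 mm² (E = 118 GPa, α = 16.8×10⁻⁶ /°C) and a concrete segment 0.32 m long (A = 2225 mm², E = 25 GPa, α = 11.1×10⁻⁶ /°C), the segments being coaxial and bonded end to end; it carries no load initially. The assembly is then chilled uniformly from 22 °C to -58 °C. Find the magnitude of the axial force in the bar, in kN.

If the supports were absent, the total length change would be Σ αᵢΔT Lᵢ = 16.8×10⁻⁶×80×800 + 11.1×10⁻⁶×80×320 = 1.359 mm.
The walls prevent any net length change, so an axial force P (same in every segment) develops. Compatibility: P · Σ Lᵢ/(AᵢEᵢ) = δ_free.
The series flexibility is Σ Lᵢ/(AᵢEᵢ) = 800/(375×118×10³) + 320/(2225×25×10³) = 2.383×10⁻⁵ mm/N.
So P = 1.359 / 2.383×10⁻⁵ = 57.04 kN, tensile.

P ≈ 57 kN (tensile)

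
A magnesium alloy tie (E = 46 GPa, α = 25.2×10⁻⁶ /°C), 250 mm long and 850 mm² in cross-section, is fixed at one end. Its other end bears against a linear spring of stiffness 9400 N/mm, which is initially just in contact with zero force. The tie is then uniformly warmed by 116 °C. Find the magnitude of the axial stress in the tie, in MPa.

σ ≈ 7.62 MPa (compressive)

Free thermal expansion: δ_free = αΔT L = 25.2×10⁻⁶ × 116 × 250 = 0.7308 mm.
Let P be the compressive force at the spring. The tie shortens elastically by PL/(AE) and the spring compresses by P/k; together these equal δ_free.
So P = δ_free / [L/(AE) + 1/k] = 0.7308 / [ 250/(850×46×10³) + 1/(9400) ].
P = 0.7308 / 0.0001128 = 6480 N.
σ = P/A = 6480/850 = 7.624 MPa.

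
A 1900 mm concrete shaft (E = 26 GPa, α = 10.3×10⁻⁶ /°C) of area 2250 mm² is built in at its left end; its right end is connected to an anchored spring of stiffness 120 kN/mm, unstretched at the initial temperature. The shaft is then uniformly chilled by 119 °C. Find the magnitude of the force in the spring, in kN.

If the spring were absent the shaft would shorten by αΔT L = 10.3×10⁻⁶ × 119 × 1900 = 2.329 mm.
Let P be the tensile force in the spring. The shaft extends elastically by PL/(AE) and the spring stretches by P/k; together these equal δ_free.
P [ L/(AE) + 1/k ] = δ_free → P [ 1900/(2250×26×10³) + 1/(120×10³) ] = 2.329.
P = 2.329 / 4.081×10⁻⁵ = 57060 N.

P ≈ 57.1 kN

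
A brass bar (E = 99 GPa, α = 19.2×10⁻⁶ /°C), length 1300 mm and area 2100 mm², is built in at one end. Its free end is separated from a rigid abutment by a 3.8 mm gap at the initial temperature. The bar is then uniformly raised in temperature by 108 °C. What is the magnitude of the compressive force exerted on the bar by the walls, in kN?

Free thermal elongation = αΔT L = 19.2×10⁻⁶ × 108 × 1300 = 2.696 mm.
Since δ_free = 2.7 mm is less than the 3.8 mm gap, the bar never touches the wall. No axial force develops.

P ≈ 0 kN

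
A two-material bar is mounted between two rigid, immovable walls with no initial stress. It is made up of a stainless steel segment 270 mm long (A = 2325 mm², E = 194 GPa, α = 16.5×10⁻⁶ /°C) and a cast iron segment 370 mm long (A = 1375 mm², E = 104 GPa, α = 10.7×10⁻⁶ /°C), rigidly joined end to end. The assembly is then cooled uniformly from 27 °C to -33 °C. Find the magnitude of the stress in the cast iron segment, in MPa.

σ ≈ 115 MPa (tensile)

Free thermal contraction of the whole bar: Σ αᵢΔT Lᵢ = 16.5×10⁻⁶×60×270 + 10.7×10⁻⁶×60×370 = 0.5048 mm.
Since the ends are fixed, an axial force P builds up, equal in every segment, with P · Σ Lᵢ/(AᵢEᵢ) = δ_free.
The series flexibility is Σ Lᵢ/(AᵢEᵢ) = 270/(2325×194×10³) + 370/(1375×104×10³) = 3.186×10⁻⁶ mm/N.
So P = 0.5048 / 3.186×10⁻⁶ = 158.5 kN, tensile.
σ_{cast iron} = P / A = 158500 / 1375 = 115.2 MPa.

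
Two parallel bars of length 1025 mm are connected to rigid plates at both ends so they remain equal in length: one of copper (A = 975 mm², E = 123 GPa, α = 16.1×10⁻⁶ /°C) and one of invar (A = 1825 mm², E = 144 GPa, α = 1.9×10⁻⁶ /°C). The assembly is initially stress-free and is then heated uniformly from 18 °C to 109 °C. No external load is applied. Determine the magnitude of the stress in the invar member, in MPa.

σ ≈ 58.3 MPa (tensile)

Both members must finish at the same length. With the larger α, the copper tends to over-expand; the plates restrain it, putting the copper in compression and the invar in tension. With no external load the two internal forces are equal and opposite, magnitude P.
Equating the net (thermal + elastic) strains gives |α₁ − α₂|·ΔT = P·[1/(A₁E₁) + 1/(A₂E₂)].
|α₁ − α₂|·ΔT = 14.2×10⁻⁶ × 91 = 0.001292.
1/(A₁E₁) + 1/(A₂E₂) = 1/(975×123×10³) + 1/(1825×144×10³) = 1.214×10⁻⁸ N⁻¹.
P = 0.001292 / 1.214×10⁻⁸ = 106400 N = 106.4 kN.
σ_{invar} = P/A₂ = 106400/1825 = 58.31 MPa, tensile.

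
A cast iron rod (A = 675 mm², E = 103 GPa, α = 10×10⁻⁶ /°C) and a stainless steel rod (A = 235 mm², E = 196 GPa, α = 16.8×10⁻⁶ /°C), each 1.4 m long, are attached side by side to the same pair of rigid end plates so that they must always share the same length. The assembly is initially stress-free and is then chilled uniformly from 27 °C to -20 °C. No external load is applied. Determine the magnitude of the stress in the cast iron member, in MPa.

Equilibrium of a rigid end plate with no external load gives equal and opposite internal forces ±P in the two members. Since α_{stainless steel} > α_{cast iron}, cooling drives the stainless steel into tension and the cast iron into compression.
Compatibility of the two members (thermal + elastic change equal): (α₁ − α₂)ΔT = P·[1/(A₁E₁) + 1/(A₂E₂)].
|α₁ − α₂|·ΔT = 6.8×10⁻⁶ × 47 = 0.0003196.
1/(A₁E₁) + 1/(A₂E₂) = 1/(675×103×10³) + 1/(235×196×10³) = 3.609×10⁻⁸ N⁻¹.
So P = 0.0003196 / 3.609×10⁻⁸ = 8.855 kN.
σ_{cast iron} = P/A₁ = 8855/675 = 13.12 MPa, compressive.

σ ≈ 13.1 MPa (compressive)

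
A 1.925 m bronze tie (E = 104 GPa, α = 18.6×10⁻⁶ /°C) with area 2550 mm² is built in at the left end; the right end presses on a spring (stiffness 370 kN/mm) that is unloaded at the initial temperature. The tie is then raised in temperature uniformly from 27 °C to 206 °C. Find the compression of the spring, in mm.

Free thermal expansion: δ_free = αΔT L = 18.6×10⁻⁶ × 179 × 1925 = 6.409 mm.
With a force P in the spring, the elastic change of the tie is PL/(AE) and that of the spring is P/k; compatibility requires their sum to equal δ_free.
So P = δ_free / [L/(AE) + 1/k] = 6.409 / [ 1925/(2550×104×10³) + 1/(370×10³) ].
P = 6.409 / 9.961×10⁻⁶ = 643400 N.
Spring compression = P/k = 643400/(370×10³) = 1.739 mm.

δ ≈ 1.74 mm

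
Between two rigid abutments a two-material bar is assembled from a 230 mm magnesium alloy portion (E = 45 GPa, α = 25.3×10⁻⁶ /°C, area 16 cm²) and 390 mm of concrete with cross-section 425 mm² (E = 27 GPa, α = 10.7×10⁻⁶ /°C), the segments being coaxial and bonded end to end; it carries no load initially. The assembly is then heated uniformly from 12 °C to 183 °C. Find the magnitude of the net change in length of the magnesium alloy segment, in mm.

|ΔL| ≈ 0.848 mm

Free thermal expansion of the whole bar: Σ αᵢΔT Lᵢ = 25.3×10⁻⁶×171×230 + 10.7×10⁻⁶×171×390 = 1.709 mm.
Since the ends are fixed, an axial force P builds up, equal in every segment, with P · Σ Lᵢ/(AᵢEᵢ) = δ_free.
Σ Lᵢ/(AᵢEᵢ) = 230/(1600×45×10³) + 390/(425×27×10³) = 3.718×10⁻⁵ mm/N.
Hence P = δ_free / Σ(L/AE) = 1.709/3.718×10⁻⁵ = 45.95 kN (compressive).
For the magnesium alloy segment, free thermal change = 25.3×10⁻⁶×171×230 = 0.995 mm and elastic change from P = 45950×230/(1600×45×10³) = 0.1468 mm; these oppose, so the net change is 0.848 mm (segment lengthens).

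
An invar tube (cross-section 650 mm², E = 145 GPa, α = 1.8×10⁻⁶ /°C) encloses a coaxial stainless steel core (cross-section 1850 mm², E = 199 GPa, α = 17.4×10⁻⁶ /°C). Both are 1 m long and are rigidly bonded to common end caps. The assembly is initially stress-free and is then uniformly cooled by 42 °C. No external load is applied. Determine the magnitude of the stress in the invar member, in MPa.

Equilibrium of a rigid end plate with no external load gives equal and opposite internal forces ±P in the two members. Since α_{stainless steel} > α_{invar}, cooling drives the stainless steel into tension and the invar into compression.
Compatibility of the two members (thermal + elastic change equal): (α₁ − α₂)ΔT = P·[1/(A₁E₁) + 1/(A₂E₂)].
|α₁ − α₂|·ΔT = 15.6×10⁻⁶ × 42 = 0.0006552.
1/(A₁E₁) + 1/(A₂E₂) = 1/(650×145×10³) + 1/(1850×199×10³) = 1.333×10⁻⁸ N⁻¹.
P = 0.0006552 / 1.333×10⁻⁸ = 49170 N = 49.17 kN.
σ_{invar} = P/A₁ = 49170/650 = 75.64 MPa, compressive.

σ ≈ 75.6 MPa (compressive)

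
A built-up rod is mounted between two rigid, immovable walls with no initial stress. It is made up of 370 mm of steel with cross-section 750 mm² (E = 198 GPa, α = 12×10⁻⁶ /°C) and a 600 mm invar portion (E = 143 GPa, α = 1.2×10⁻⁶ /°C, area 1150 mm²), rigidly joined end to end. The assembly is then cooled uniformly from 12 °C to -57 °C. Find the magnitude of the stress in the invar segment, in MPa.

With the walls removed the bar would change length by δ_free = Σ αᵢΔT Lᵢ = 12×10⁻⁶×69×370 + 1.2×10⁻⁶×69×600 = 0.356 mm.
The rigid supports impose zero overall length change; the single axial force P common to all segments must satisfy P Σ Lᵢ/(AᵢEᵢ) = δ_free.
The series flexibility is Σ Lᵢ/(AᵢEᵢ) = 370/(750×198×10³) + 600/(1150×143×10³) = 6.14×10⁻⁶ mm/N.
Hence P = δ_free / Σ(L/AE) = 0.356/6.14×10⁻⁶ = 57.99 kN (tensile).
σ_{invar} = P / A = 57990 / 1150 = 50.42 MPa.

σ ≈ 50.4 MPa (tensile)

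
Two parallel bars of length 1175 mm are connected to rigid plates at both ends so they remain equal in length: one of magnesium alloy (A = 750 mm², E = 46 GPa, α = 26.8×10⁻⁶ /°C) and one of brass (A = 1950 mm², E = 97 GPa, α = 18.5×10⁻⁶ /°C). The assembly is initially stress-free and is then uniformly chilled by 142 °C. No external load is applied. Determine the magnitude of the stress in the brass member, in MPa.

σ ≈ 17.6 MPa (compressive)

Equilibrium of a rigid end plate with no external load gives equal and opposite internal forces ±P in the two members. Since α_{magnesium alloy} > α_{brass}, cooling drives the magnesium alloy into tension and the brass into compression.
Equating the net (thermal + elastic) strains gives |α₁ − α₂|·ΔT = P·[1/(A₁E₁) + 1/(A₂E₂)].
|α₁ − α₂|·ΔT = 8.3×10⁻⁶ × 142 = 0.001179.
1/(A₁E₁) + 1/(A₂E₂) = 1/(750×46×10³) + 1/(1950×97×10³) = 3.427×10⁻⁸ N⁻¹.
P = 0.001179 / 3.427×10⁻⁸ = 34390 N = 34.39 kN.
σ_{brass} = P/A₂ = 34390/1950 = 17.64 MPa, compressive.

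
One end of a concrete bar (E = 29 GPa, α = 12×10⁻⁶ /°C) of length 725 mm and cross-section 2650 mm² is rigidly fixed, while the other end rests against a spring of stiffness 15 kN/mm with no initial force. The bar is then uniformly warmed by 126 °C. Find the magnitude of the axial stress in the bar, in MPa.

σ ≈ 5.44 MPa (compressive)

If the spring were absent the bar would lengthen by αΔT L = 12×10⁻⁶ × 126 × 725 = 1.096 mm.
Let P be the compressive force at the spring. The bar shortens elastically by PL/(AE) and the spring compresses by P/k; together these equal δ_free.
So P = δ_free / [L/(AE) + 1/k] = 1.096 / [ 725/(2650×29×10³) + 1/(15×10³) ].
P = 1.096 / 7.61×10⁻⁵ = 14400 N.
σ = P/A = 14400/2650 = 5.436 MPa.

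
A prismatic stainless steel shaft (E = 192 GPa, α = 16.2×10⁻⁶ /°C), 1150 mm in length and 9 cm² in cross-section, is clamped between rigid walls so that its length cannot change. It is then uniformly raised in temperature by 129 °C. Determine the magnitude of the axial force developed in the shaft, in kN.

P ≈ 361 kN (compressive)

The ends cannot move, so σ = EαΔT = 192×10³ × 16.2×10⁻⁶ × 129 = 401.2 MPa.
Then P = σA = 401.2 × 900 mm² = 361.1 kN, compressive.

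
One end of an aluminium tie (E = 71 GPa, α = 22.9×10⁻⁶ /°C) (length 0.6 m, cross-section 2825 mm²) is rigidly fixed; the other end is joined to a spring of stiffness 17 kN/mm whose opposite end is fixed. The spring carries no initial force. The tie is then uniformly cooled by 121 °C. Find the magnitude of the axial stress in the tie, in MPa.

If the spring were absent the tie would shorten by αΔT L = 22.9×10⁻⁶ × 121 × 600 = 1.663 mm.
With a force P in the spring, the elastic change of the tie is PL/(AE) and that of the spring is P/k; compatibility requires their sum to equal δ_free.
So P = δ_free / [L/(AE) + 1/k] = 1.663 / [ 600/(2825×71×10³) + 1/(17×10³) ].
P = 1.663 / 6.181×10⁻⁵ = 26900 N.
σ = P/A = 26900/2825 = 9.521 MPa.

σ ≈ 9.52 MPa (tensile)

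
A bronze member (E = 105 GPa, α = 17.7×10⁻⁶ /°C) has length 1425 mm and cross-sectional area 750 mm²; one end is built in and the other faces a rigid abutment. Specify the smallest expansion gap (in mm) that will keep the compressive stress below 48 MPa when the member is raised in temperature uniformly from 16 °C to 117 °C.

With no wall the member would lengthen by αΔT L = 17.7×10⁻⁶ × 101 × 1425 = 2.547 mm.
At the allowable stress the elastic shortening the wall may impose is σL/E = 48 × 1425 / (105×10³) = 0.6514 mm.
The gap must absorb the remainder: g_min = 2.547 − 0.6514 = 1.896 mm.

g ≈ 1.9 mm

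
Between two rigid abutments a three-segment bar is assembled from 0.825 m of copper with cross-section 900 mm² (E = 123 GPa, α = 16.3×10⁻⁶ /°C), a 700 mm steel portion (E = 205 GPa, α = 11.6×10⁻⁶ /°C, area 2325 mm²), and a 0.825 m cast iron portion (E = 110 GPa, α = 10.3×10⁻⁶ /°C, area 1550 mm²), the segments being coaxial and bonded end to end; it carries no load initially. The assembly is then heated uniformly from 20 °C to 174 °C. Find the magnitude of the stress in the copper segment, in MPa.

If the supports were absent, the total length change would be Σ αᵢΔT Lᵢ = 16.3×10⁻⁶×154×825 + 11.6×10⁻⁶×154×700 + 10.3×10⁻⁶×154×825 = 4.63 mm.
Since the ends are fixed, an axial force P builds up, equal in every segment, with P · Σ Lᵢ/(AᵢEᵢ) = δ_free.
Σ Lᵢ/(AᵢEᵢ) = 825/(900×123×10³) + 700/(2325×205×10³) + 825/(1550×110×10³) = 1.376×10⁻⁵ mm/N.
P = 4.63 / 1.376×10⁻⁵ = 336500 N = 336.5 kN, compressive.
σ_{copper} = P / A = 336500 / 900 = 373.9 MPa.

σ ≈ 374 MPa (compressive)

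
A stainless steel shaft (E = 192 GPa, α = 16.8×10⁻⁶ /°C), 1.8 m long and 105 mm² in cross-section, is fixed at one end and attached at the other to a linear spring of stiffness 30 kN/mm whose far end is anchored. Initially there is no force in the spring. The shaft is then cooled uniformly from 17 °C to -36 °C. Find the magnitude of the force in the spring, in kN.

P ≈ 13.1 kN

If the spring were absent the shaft would shorten by αΔT L = 16.8×10⁻⁶ × 53 × 1800 = 1.603 mm.
Let P be the tensile force in the spring. The shaft extends elastically by PL/(AE) and the spring stretches by P/k; together these equal δ_free.
P [ L/(AE) + 1/k ] = δ_free → P [ 1800/(105×192×10³) + 1/(30×10³) ] = 1.603.
P = 1.603 / 0.0001226 = 13070 N.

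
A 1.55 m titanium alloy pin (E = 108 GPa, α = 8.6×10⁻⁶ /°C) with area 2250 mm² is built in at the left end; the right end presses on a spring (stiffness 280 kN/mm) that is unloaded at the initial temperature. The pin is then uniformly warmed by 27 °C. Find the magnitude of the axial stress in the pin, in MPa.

σ ≈ 16.1 MPa (compressive)

Free thermal expansion: δ_free = αΔT L = 8.6×10⁻⁶ × 27 × 1550 = 0.3599 mm.
With a force P in the spring, the elastic change of the pin is PL/(AE) and that of the spring is P/k; compatibility requires their sum to equal δ_free.
P [ L/(AE) + 1/k ] = δ_free → P [ 1550/(2250×108×10³) + 1/(280×10³) ] = 0.3599.
P = 0.3599 / 9.95×10⁻⁶ = 36170 N.
σ = P/A = 36170/2250 = 16.08 MPa.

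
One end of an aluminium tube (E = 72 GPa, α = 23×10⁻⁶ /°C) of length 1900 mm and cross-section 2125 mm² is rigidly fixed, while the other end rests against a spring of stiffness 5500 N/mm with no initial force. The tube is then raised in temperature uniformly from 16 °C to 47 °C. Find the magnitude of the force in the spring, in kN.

P ≈ 6.97 kN

If the spring were absent the tube would lengthen by αΔT L = 23×10⁻⁶ × 31 × 1900 = 1.355 mm.
Let P be the compressive force at the spring. The tube shortens elastically by PL/(AE) and the spring compresses by P/k; together these equal δ_free.
P [ L/(AE) + 1/k ] = δ_free → P [ 1900/(2125×72×10³) + 1/(5500) ] = 1.355.
P = 1.355 / 0.0001942 = 6974 N.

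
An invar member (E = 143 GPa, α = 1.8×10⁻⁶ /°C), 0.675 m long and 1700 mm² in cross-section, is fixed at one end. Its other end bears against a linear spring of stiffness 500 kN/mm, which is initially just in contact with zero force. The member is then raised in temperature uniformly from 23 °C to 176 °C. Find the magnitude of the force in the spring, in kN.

P ≈ 38.9 kN

If the spring were absent the member would lengthen by αΔT L = 1.8×10⁻⁶ × 153 × 675 = 0.1859 mm.
Let P be the compressive force at the spring. The member shortens elastically by PL/(AE) and the spring compresses by P/k; together these equal δ_free.
P [ L/(AE) + 1/k ] = δ_free → P [ 675/(1700×143×10³) + 1/(500×10³) ] = 0.1859.
P = 0.1859 / 4.777×10⁻⁶ = 38920 N.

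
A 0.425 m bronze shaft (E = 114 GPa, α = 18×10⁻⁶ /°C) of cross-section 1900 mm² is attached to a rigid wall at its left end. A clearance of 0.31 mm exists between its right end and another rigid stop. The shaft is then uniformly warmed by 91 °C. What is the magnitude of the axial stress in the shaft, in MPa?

If the wall were absent the shaft would grow by αΔT L = 18×10⁻⁶ × 91 × 425 = 0.6962 mm.
The gap closes (δ_free > 0.31 mm) and the wall then resists a further 0.6962 − 0.31 = 0.3862 mm of expansion.
Compatibility: PL/(AE) = 0.3862 mm, so σ = P/A = E × (0.3862/425) = 103.6 MPa.

σ ≈ 104 MPa (compressive)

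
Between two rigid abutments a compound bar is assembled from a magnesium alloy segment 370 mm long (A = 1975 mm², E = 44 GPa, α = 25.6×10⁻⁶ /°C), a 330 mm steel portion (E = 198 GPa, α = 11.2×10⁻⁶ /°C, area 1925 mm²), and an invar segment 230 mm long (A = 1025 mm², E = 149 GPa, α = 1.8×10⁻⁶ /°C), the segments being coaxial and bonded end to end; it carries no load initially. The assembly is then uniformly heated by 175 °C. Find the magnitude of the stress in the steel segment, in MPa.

σ ≈ 186 MPa (compressive)

Free thermal expansion of the whole bar: Σ αᵢΔT Lᵢ = 25.6×10⁻⁶×175×370 + 11.2×10⁻⁶×175×330 + 1.8×10⁻⁶×175×230 = 2.377 mm.
The rigid supports impose zero overall length change; the single axial force P common to all segments must satisfy P Σ Lᵢ/(AᵢEᵢ) = δ_free.
Σ Lᵢ/(AᵢEᵢ) = 370/(1975×44×10³) + 330/(1925×198×10³) + 230/(1025×149×10³) = 6.63×10⁻⁶ mm/N.
P = 2.377 / 6.63×10⁻⁶ = 358500 N = 358.5 kN, compressive.
σ_{steel} = P / A = 358500 / 1925 = 186.2 MPa.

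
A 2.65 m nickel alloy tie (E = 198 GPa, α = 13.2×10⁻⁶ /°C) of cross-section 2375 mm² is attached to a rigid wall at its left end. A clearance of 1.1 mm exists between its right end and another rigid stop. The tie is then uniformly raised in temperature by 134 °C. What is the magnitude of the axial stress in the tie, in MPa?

Free thermal elongation = αΔT L = 13.2×10⁻⁶ × 134 × 2650 = 4.687 mm.
This exceeds the 1.1 mm gap, so the wall pushes back. The portion of expansion that must be recovered elastically is δ_free − gap = 4.687 − 1.1 = 3.587 mm.
That suppressed elongation corresponds to σ = E·Δ/L = 198×10³ × 3.587/2650 = 268 MPa.

σ ≈ 268 MPa (compressive)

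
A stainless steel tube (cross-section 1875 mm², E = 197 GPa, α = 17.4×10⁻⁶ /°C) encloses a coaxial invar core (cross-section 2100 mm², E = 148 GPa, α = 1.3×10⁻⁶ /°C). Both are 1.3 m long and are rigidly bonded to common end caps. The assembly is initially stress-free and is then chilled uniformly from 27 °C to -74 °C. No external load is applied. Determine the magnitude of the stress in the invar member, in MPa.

The stainless steel has the larger α, so on cooling it would change length more than the invar if both were free. The rigid plates force a common final length, so the stainless steel is put into tension and the invar into compression, with equal and opposite forces P (no external load).
Setting the final lengths equal and cancelling L: (α₁ − α₂)ΔT = P/(A₁E₁) + P/(A₂E₂).
|α₁ − α₂|·ΔT = 16.1×10⁻⁶ × 101 = 0.001626.
1/(A₁E₁) + 1/(A₂E₂) = 1/(1875×197×10³) + 1/(2100×148×10³) = 5.925×10⁻⁹ N⁻¹.
So P = 0.001626 / 5.925×10⁻⁹ = 274.5 kN.
σ_{invar} = P/A₂ = 274500/2100 = 130.7 MPa, compressive.

σ ≈ 131 MPa (compressive)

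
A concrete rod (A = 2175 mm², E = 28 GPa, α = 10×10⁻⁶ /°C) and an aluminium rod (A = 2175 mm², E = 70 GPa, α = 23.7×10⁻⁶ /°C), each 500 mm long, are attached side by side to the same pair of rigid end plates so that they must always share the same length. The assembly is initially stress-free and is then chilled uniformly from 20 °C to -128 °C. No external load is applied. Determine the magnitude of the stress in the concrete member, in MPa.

Both members must finish at the same length. With the larger α, the aluminium tends to over-contract; the plates restrain it, putting the aluminium in tension and the concrete in compression. With no external load the two internal forces are equal and opposite, magnitude P.
Setting the final lengths equal and cancelling L: (α₁ − α₂)ΔT = P/(A₁E₁) + P/(A₂E₂).
|α₁ − α₂|·ΔT = 13.7×10⁻⁶ × 148 = 0.002028.
1/(A₁E₁) + 1/(A₂E₂) = 1/(2175×28×10³) + 1/(2175×70×10³) = 2.299×10⁻⁸ N⁻¹.
P = 0.002028 / 2.299×10⁻⁸ = 88200 N = 88.2 kN.
σ_{concrete} = P/A₁ = 88200/2175 = 40.55 MPa, compressive.

σ ≈ 40.6 MPa (compressive)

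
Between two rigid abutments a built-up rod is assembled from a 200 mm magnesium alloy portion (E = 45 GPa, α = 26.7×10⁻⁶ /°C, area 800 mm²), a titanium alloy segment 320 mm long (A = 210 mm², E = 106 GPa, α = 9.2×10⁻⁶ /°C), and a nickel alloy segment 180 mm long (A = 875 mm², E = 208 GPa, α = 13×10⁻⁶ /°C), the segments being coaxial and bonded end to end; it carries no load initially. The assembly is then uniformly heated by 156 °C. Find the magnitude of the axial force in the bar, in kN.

P ≈ 79.2 kN (compressive)

Free thermal expansion of the whole bar: Σ αᵢΔT Lᵢ = 26.7×10⁻⁶×156×200 + 9.2×10⁻⁶×156×320 + 13×10⁻⁶×156×180 = 1.657 mm.
Since the ends are fixed, an axial force P builds up, equal in every segment, with P · Σ Lᵢ/(AᵢEᵢ) = δ_free.
The series flexibility is Σ Lᵢ/(AᵢEᵢ) = 200/(800×45×10³) + 320/(210×106×10³) + 180/(875×208×10³) = 2.092×10⁻⁵ mm/N.
P = 1.657 / 2.092×10⁻⁵ = 79220 N = 79.22 kN, compressive.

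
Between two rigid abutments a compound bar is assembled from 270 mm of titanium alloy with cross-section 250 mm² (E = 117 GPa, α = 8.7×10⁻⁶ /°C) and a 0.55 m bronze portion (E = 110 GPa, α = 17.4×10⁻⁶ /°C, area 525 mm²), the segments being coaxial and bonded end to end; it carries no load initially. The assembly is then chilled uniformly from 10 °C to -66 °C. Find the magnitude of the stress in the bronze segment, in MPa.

σ ≈ 92 MPa (tensile)

With the walls removed the bar would change length by δ_free = Σ αᵢΔT Lᵢ = 8.7×10⁻⁶×76×270 + 17.4×10⁻⁶×76×550 = 0.9058 mm.
The walls prevent any net length change, so an axial force P (same in every segment) develops. Compatibility: P · Σ Lᵢ/(AᵢEᵢ) = δ_free.
The series flexibility is Σ Lᵢ/(AᵢEᵢ) = 270/(250×117×10³) + 550/(525×110×10³) = 1.875×10⁻⁵ mm/N.
Hence P = δ_free / Σ(L/AE) = 0.9058/1.875×10⁻⁵ = 48.3 kN (tensile).
σ_{bronze} = P / A = 48300 / 525 = 92 MPa.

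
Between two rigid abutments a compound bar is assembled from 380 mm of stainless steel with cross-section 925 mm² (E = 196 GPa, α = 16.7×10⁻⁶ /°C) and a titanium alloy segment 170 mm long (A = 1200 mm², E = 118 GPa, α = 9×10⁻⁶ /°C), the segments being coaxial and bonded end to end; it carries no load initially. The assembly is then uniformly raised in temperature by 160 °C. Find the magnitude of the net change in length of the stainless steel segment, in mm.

With the walls removed the bar would change length by δ_free = Σ αᵢΔT Lᵢ = 16.7×10⁻⁶×160×380 + 9×10⁻⁶×160×170 = 1.26 mm.
The walls prevent any net length change, so an axial force P (same in every segment) develops. Compatibility: P · Σ Lᵢ/(AᵢEᵢ) = δ_free.
The series flexibility is Σ Lᵢ/(AᵢEᵢ) = 380/(925×196×10³) + 170/(1200×118×10³) = 3.297×10⁻⁶ mm/N.
So P = 1.26 / 3.297×10⁻⁶ = 382.3 kN, compressive.
For the stainless steel segment, free thermal change = 16.7×10⁻⁶×160×380 = 1.015 mm and elastic change from P = 382300×380/(925×196×10³) = 0.8012 mm; these oppose, so the net change is 0.214 mm (segment lengthens).

|ΔL| ≈ 0.214 mm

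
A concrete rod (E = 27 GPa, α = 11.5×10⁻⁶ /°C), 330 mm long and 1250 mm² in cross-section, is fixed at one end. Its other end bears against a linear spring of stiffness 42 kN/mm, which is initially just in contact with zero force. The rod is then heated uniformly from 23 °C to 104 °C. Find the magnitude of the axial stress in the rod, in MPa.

Free thermal expansion: δ_free = αΔT L = 11.5×10⁻⁶ × 81 × 330 = 0.3074 mm.
With a force P in the spring, the elastic change of the rod is PL/(AE) and that of the spring is P/k; compatibility requires their sum to equal δ_free.
P [ L/(AE) + 1/k ] = δ_free → P [ 330/(1250×27×10³) + 1/(42×10³) ] = 0.3074.
P = 0.3074 / 3.359×10⁻⁵ = 9152 N.
σ = P/A = 9152/1250 = 7.322 MPa.

σ ≈ 7.32 MPa (compressive)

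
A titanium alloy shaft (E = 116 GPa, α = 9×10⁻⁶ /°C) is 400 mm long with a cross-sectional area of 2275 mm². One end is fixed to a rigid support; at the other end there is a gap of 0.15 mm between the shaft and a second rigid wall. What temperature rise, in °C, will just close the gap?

ΔT ≈ 41.7 °C

The gap closes when αΔT L = 0.15 mm, since the shaft is still unstressed at that instant.
So ΔT = g/(αL) = 0.15/(9×10⁻⁶ × 400) = 41.67 °C.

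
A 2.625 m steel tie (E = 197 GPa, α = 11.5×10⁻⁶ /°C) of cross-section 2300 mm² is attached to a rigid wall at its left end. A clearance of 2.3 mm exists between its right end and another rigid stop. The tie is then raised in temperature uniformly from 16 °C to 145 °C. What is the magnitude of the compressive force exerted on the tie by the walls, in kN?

P ≈ 275 kN

Free thermal elongation = αΔT L = 11.5×10⁻⁶ × 129 × 2625 = 3.894 mm.
This exceeds the 2.3 mm gap, so the wall pushes back. The portion of expansion that must be recovered elastically is δ_free − gap = 3.894 − 2.3 = 1.594 mm.
So σ = E(δ_free − g)/L = 197×10³ × 1.594/2625 = 119.6 MPa.
P = σA = 119.6 × 2300 = 275.2 kN.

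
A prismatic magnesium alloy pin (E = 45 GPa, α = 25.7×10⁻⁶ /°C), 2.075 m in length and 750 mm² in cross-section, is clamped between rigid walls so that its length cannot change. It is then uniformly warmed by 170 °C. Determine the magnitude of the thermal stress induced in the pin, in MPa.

With length fixed, the mechanical strain must cancel the thermal strain αΔT = 25.7×10⁻⁶ × 170 = 4369×10⁻⁶.
Hence σ = E·αΔT = 45×10³ × 4369×10⁻⁶ = 196.6 MPa, compressive.

σ ≈ 197 MPa (compressive)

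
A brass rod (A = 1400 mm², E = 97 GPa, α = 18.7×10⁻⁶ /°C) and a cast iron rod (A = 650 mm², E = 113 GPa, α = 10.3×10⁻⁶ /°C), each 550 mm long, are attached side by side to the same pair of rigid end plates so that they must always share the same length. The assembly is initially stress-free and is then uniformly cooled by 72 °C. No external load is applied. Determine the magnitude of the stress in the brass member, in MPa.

The brass has the larger α, so on cooling it would change length more than the cast iron if both were free. The rigid plates force a common final length, so the brass is put into tension and the cast iron into compression, with equal and opposite forces P (no external load).
Equating the net (thermal + elastic) strains gives |α₁ − α₂|·ΔT = P·[1/(A₁E₁) + 1/(A₂E₂)].
|α₁ − α₂|·ΔT = 8.4×10⁻⁶ × 72 = 0.0006048.
1/(A₁E₁) + 1/(A₂E₂) = 1/(1400×97×10³) + 1/(650×113×10³) = 2.098×10⁻⁸ N⁻¹.
So P = 0.0006048 / 2.098×10⁻⁸ = 28.83 kN.
σ_{brass} = P/A₁ = 28830/1400 = 20.59 MPa, tensile.

σ ≈ 20.6 MPa (tensile)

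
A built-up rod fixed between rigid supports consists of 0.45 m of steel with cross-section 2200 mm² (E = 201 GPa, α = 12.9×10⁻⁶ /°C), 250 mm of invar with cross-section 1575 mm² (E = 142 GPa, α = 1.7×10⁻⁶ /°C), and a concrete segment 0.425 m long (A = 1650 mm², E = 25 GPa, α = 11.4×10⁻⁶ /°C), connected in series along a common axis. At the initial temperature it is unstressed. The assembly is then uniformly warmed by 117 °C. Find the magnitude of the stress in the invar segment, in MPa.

σ ≈ 66.1 MPa (compressive)

With the walls removed the bar would change length by δ_free = Σ αᵢΔT Lᵢ = 12.9×10⁻⁶×117×450 + 1.7×10⁻⁶×117×250 + 11.4×10⁻⁶×117×425 = 1.296 mm.
Since the ends are fixed, an axial force P builds up, equal in every segment, with P · Σ Lᵢ/(AᵢEᵢ) = δ_free.
The series flexibility is Σ Lᵢ/(AᵢEᵢ) = 450/(2200×201×10³) + 250/(1575×142×10³) + 425/(1650×25×10³) = 1.244×10⁻⁵ mm/N.
So P = 1.296 / 1.244×10⁻⁵ = 104.2 kN, compressive.
σ_{invar} = P / A = 104200 / 1575 = 66.14 MPa.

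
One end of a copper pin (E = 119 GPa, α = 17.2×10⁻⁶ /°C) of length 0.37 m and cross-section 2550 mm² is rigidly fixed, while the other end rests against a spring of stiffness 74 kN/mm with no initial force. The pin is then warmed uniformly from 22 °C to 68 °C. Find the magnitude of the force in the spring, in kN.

P ≈ 19.9 kN

If the spring were absent the pin would lengthen by αΔT L = 17.2×10⁻⁶ × 46 × 370 = 0.2927 mm.
With a force P in the spring, the elastic change of the pin is PL/(AE) and that of the spring is P/k; compatibility requires their sum to equal δ_free.
P [ L/(AE) + 1/k ] = δ_free → P [ 370/(2550×119×10³) + 1/(74×10³) ] = 0.2927.
P = 0.2927 / 1.473×10⁻⁵ = 19870 N.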